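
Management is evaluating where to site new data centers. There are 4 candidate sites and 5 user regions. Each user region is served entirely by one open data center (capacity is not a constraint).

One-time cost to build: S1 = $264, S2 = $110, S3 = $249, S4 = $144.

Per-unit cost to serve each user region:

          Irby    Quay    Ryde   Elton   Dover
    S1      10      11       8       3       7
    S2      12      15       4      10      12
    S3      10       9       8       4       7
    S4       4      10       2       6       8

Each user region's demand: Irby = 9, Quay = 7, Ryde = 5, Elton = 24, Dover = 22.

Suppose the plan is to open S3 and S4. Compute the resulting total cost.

Total cost: 752

Each user region is assigned to its cheapest site among the open ones.
{S3, S4}: Irby→S4 4·9=36, Quay→S3 9·7=63, Ryde→S4 2·5=10, Elton→S3 4·24=96, Dover→S3 7·22=154. Service 359; fixed 393; total 752.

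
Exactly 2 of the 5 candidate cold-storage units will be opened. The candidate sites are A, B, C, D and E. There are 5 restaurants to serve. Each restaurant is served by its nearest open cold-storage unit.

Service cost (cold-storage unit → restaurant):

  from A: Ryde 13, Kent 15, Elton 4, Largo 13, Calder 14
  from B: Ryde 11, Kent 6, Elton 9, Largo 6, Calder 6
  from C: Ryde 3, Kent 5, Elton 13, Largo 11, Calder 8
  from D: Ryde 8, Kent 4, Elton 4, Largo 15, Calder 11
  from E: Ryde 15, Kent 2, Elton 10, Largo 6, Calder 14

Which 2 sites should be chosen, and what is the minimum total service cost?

Choose B and D; total service cost 28.

With exactly 2 open, each restaurant uses its cheapest among the chosen.
{B, D}: Ryde→D 8, Kent→D 4, Elton→D 4, Largo→B 6, Calder→B 6. Service cost 28.
{B, C}: service cost 29
{C, E}: service cost 29
Among all 10 size-2 choices, {B, D} is lowest.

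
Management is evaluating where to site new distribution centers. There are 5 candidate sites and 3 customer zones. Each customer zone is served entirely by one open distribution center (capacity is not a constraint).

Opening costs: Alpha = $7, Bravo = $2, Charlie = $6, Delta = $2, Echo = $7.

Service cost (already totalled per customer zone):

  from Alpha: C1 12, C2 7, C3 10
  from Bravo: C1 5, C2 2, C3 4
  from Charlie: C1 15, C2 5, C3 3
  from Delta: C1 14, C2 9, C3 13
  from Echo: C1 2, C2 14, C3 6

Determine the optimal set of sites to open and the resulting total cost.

Open Bravo only; minimum total cost 13.

For any fixed open set, each customer zone goes to its cheapest open site; total = fixed + service.
{Bravo}: C1→Bravo 5, C2→Bravo 2, C3→Bravo 4. Service 11; fixed 2; total 13.
{Bravo, Delta}: C1→Bravo 5, C2→Bravo 2, C3→Bravo 4. Service 11; fixed 4; total 15.
{Bravo, Echo}: service 8 + fixed 9 = 17
{Alpha, Bravo, Charlie, Delta, Echo}: service 7 + fixed 24 = 31
No other subset beats 13.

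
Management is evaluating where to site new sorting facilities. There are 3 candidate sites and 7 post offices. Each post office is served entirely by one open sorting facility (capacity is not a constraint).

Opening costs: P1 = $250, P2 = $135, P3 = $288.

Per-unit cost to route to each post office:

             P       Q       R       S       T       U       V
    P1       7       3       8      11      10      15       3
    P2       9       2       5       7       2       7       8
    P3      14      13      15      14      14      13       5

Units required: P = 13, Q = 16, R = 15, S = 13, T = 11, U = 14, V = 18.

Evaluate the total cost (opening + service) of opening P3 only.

Total cost: 1511

Each post office is assigned to its cheapest site among the open ones.
{P3}: P→P3 14·13=182, Q→P3 13·16=208, R→P3 15·15=225, S→P3 14·13=182, T→P3 14·11=154, U→P3 13·14=182, V→P3 5·18=90. Service 1223; fixed 288; total 1511.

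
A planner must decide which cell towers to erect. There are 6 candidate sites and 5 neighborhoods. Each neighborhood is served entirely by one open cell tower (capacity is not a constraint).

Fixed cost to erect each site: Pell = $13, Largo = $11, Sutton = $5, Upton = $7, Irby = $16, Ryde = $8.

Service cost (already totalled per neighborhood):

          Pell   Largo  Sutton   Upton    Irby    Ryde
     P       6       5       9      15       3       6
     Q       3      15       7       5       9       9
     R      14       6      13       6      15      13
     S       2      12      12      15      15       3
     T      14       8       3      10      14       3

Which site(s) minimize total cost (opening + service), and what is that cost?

For any fixed open set, each neighborhood goes to its cheapest open site; total = fixed + service.
{Upton, Ryde}: P→Ryde 6, Q→Upton 5, R→Upton 6, S→Ryde 3, T→Ryde 3. Service 23; fixed 15; total 38.
{Ryde}: service 34 + fixed 8 = 42
{Sutton, Upton, Ryde}: P→Ryde 6, Q→Upton 5, R→Upton 6, S→Ryde 3, T→Sutton 3. Service 23; fixed 20; total 43.
{Pell, Largo, Sutton, Upton, Irby, Ryde}: P→Irby 3, Q→Pell 3, R→Largo 6, S→Pell 2, T→Sutton 3. Service 17; fixed 60; total 77.
No other subset beats 38.

Open Upton and Ryde; minimum total cost 38.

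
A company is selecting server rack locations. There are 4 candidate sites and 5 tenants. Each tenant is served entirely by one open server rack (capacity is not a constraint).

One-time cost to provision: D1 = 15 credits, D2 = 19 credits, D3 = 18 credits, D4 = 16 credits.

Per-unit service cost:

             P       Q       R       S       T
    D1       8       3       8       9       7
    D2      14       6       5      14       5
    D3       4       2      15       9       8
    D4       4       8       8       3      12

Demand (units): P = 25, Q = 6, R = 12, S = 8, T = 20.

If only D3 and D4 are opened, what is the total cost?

Each tenant is assigned to its cheapest site among the open ones.
{D3, D4}: P→D3 4·25=100, Q→D3 2·6=12, R→D4 8·12=96, S→D4 3·8=24, T→D3 8·20=160. Service 392; fixed 34; total 426.

Total cost: 426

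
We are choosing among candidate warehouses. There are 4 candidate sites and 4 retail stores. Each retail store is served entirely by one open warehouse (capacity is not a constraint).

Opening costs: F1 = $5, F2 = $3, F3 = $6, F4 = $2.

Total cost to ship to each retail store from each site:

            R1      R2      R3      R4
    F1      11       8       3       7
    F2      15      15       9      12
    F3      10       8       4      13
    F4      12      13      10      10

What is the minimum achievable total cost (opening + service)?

Minimum total cost: 34

For any fixed open set, each retail store goes to its cheapest open site; total = fixed + service.
{F1}: R1→F1 11, R2→F1 8, R3→F1 3, R4→F1 7. Service 29; fixed 5; total 34.
{F1, F4}: R1→F1 11, R2→F1 8, R3→F1 3, R4→F1 7. Service 29; fixed 7; total 36.
{F1, F2}: service 29 + fixed 8 = 37
{F1, F2, F3, F4}: service 28 + fixed 16 = 44
No other subset beats 34.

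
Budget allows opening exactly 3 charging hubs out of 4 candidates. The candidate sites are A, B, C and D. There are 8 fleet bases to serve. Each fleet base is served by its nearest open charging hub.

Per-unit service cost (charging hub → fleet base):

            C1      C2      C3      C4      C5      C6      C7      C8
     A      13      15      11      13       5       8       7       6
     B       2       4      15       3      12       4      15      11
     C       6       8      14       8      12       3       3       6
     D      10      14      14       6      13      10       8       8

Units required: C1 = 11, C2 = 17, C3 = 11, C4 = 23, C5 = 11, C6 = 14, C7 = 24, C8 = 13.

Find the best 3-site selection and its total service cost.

Choose A, B and C; total service cost 527.

With exactly 3 open, each fleet base uses its cheapest among the chosen.
{A, B, C}: C1→B 2·11=22, C2→B 4·17=68, C3→A 11·11=121, C4→B 3·23=69, C5→A 5·11=55, C6→C 3·14=42, C7→C 3·24=72, C8→A 6·13=78. Service cost 527.
{A, B, D}: service cost 637
{B, C, D}: service cost 637
Among all 4 size-3 choices, {A, B, C} is lowest.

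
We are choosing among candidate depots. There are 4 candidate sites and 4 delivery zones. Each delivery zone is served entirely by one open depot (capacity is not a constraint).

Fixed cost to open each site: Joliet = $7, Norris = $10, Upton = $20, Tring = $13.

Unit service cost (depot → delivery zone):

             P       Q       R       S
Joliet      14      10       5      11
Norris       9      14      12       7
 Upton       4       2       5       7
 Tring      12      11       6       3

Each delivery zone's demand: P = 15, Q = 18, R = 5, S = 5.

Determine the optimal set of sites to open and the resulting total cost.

Open Upton and Tring; minimum total cost 169.

For any fixed open set, each delivery zone goes to its cheapest open site; total = fixed + service.
{Upton, Tring}: P→Upton 4·15=60, Q→Upton 2·18=36, R→Upton 5·5=25, S→Tring 3·5=15. Service 136; fixed 33; total 169.
{Joliet, Upton, Tring}: service 136 + fixed 40 = 176
{Upton}: service 156 + fixed 20 = 176
{Joliet, Norris, Upton, Tring}: service 136 + fixed 50 = 186
No other subset beats 169.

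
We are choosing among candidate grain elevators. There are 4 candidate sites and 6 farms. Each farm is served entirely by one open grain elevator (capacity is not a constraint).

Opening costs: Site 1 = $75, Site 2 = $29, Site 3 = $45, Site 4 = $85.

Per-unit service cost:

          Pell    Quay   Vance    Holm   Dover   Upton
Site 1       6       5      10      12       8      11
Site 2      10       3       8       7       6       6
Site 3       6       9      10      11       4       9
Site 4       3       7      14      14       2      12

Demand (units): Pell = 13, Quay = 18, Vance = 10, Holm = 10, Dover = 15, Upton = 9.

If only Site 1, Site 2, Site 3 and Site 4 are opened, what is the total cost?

Each farm is assigned to its cheapest site among the open ones.
{Site 1, Site 2, Site 3, Site 4}: Pell→Site 4 3·13=39, Quay→Site 2 3·18=54, Vance→Site 2 8·10=80, Holm→Site 2 7·10=70, Dover→Site 4 2·15=30, Upton→Site 2 6·9=54. Service 327; fixed 234; total 561.

Total cost: 561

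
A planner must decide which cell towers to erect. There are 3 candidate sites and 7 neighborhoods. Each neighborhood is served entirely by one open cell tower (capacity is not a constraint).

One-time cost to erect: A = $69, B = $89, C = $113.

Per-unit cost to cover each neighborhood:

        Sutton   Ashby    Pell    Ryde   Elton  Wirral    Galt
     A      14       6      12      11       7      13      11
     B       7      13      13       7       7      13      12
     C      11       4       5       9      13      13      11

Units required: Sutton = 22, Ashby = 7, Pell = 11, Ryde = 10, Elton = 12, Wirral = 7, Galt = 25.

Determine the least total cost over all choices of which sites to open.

For any fixed open set, each neighborhood goes to its cheapest open site; total = fixed + service.
{B, C}: Sutton→B 7·22=154, Ashby→C 4·7=28, Pell→C 5·11=55, Ryde→B 7·10=70, Elton→B 7·12=84, Wirral→B 13·7=91, Galt→C 11·25=275. Service 757; fixed 202; total 959.
{A, B}: service 848 + fixed 158 = 1006
{B}: service 933 + fixed 89 = 1022
{A, B, C}: service 757 + fixed 271 = 1028
No other subset beats 959.

Minimum total cost: 959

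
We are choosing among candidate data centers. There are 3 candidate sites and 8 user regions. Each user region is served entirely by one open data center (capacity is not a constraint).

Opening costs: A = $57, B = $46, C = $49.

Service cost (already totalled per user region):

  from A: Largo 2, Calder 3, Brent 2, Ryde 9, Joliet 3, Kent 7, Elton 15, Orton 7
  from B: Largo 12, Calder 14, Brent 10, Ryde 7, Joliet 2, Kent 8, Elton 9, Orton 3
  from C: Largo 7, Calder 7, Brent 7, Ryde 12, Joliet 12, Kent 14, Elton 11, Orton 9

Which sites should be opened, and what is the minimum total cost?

Open A only; minimum total cost 105.

For any fixed open set, each user region goes to its cheapest open site; total = fixed + service.
{A}: Largo→A 2, Calder→A 3, Brent→A 2, Ryde→A 9, Joliet→A 3, Kent→A 7, Elton→A 15, Orton→A 7. Service 48; fixed 57; total 105.
{B}: service 65 + fixed 46 = 111
{C}: service 79 + fixed 49 = 128
{A, B, C}: service 35 + fixed 152 = 187
No other subset beats 105.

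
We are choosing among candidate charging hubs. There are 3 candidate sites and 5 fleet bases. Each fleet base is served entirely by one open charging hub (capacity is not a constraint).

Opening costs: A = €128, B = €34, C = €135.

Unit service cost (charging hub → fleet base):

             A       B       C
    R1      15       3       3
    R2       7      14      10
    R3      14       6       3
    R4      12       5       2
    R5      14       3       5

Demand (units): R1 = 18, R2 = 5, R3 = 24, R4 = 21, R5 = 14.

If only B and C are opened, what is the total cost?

Total cost: 429

Each fleet base is assigned to its cheapest site among the open ones.
{B, C}: R1→B 3·18=54, R2→C 10·5=50, R3→C 3·24=72, R4→C 2·21=42, R5→B 3·14=42. Service 260; fixed 169; total 429.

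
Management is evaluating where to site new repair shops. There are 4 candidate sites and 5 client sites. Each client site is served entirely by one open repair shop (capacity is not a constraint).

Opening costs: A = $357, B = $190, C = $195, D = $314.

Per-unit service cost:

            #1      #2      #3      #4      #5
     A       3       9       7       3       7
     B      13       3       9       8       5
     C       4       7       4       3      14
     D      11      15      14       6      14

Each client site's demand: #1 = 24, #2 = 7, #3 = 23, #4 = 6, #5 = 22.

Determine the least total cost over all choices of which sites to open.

For any fixed open set, each client site goes to its cheapest open site; total = fixed + service.
{B, C}: #1→C 4·24=96, #2→B 3·7=21, #3→C 4·23=92, #4→C 3·6=18, #5→B 5·22=110. Service 337; fixed 385; total 722.
{C}: #1→C 4·24=96, #2→C 7·7=49, #3→C 4·23=92, #4→C 3·6=18, #5→C 14·22=308. Service 563; fixed 195; total 758.
{A}: service 468 + fixed 357 = 825
{A, B, C, D}: #1→A 3·24=72, #2→B 3·7=21, #3→C 4·23=92, #4→A 3·6=18, #5→B 5·22=110. Service 313; fixed 1056; total 1369.
No other subset beats 722.

Minimum total cost: 722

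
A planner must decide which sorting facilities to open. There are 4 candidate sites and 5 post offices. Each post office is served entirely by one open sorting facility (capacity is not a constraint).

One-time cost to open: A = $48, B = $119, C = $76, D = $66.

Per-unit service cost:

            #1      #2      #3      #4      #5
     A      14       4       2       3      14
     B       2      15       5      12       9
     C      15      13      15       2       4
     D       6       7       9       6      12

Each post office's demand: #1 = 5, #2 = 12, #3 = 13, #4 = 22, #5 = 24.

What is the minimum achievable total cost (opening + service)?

Minimum total cost: 408

For any fixed open set, each post office goes to its cheapest open site; total = fixed + service.
{A, C}: #1→A 14·5=70, #2→A 4·12=48, #3→A 2·13=26, #4→C 2·22=44, #5→C 4·24=96. Service 284; fixed 124; total 408.
{A, C, D}: service 244 + fixed 190 = 434
{A, B, C}: service 224 + fixed 243 = 467
{A, B, C, D}: #1→B 2·5=10, #2→A 4·12=48, #3→A 2·13=26, #4→C 2·22=44, #5→C 4·24=96. Service 224; fixed 309; total 533.
No other subset beats 408.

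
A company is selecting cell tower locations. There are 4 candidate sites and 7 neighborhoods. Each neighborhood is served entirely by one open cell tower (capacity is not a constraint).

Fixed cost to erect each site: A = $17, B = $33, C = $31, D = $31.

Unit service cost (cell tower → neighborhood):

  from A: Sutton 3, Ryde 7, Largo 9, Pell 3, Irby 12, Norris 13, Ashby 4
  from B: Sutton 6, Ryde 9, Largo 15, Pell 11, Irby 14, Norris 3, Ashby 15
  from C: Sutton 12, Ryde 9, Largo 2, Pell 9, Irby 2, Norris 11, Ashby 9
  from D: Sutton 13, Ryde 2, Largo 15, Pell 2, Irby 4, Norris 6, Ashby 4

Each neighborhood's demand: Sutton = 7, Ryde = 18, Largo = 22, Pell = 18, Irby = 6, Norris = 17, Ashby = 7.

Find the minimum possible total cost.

Minimum total cost: 340

For any fixed open set, each neighborhood goes to its cheapest open site; total = fixed + service.
{A, B, C, D}: Sutton→A 3·7=21, Ryde→D 2·18=36, Largo→C 2·22=44, Pell→D 2·18=36, Irby→C 2·6=12, Norris→B 3·17=51, Ashby→A 4·7=28. Service 228; fixed 112; total 340.
{B, C, D}: Sutton→B 6·7=42, Ryde→D 2·18=36, Largo→C 2·22=44, Pell→D 2·18=36, Irby→C 2·6=12, Norris→B 3·17=51, Ashby→D 4·7=28. Service 249; fixed 95; total 344.
{A, C, D}: service 279 + fixed 79 = 358
{A}: service 720 + fixed 17 = 737
No other subset beats 340.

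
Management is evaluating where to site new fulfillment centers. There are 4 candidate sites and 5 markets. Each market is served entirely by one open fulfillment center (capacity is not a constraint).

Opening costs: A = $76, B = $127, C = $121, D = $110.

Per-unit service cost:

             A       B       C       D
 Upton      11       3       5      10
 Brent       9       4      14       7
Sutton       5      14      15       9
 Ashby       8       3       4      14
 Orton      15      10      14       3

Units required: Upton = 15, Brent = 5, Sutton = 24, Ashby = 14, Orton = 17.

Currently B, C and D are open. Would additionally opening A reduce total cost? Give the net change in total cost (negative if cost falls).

Yes — net change −20 (cost falls by 20).

Current service cost with {B, C, D}: 374.
Adding A: each market re-picks its cheapest; new service cost 278, saving 96.
Extra fixed cost: 76. Net change = 76 − 96 = -20.
(Totals: 732 → 712.)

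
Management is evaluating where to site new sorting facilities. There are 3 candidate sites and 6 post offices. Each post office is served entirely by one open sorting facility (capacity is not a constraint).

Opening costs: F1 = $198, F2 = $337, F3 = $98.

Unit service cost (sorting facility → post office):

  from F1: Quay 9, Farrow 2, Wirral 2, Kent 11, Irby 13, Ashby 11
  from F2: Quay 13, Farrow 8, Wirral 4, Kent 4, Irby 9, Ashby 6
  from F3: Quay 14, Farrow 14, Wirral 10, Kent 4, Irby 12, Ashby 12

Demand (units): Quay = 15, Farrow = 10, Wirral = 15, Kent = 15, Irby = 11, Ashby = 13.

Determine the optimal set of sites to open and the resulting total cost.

For any fixed open set, each post office goes to its cheapest open site; total = fixed + service.
{F1, F3}: Quay→F1 9·15=135, Farrow→F1 2·10=20, Wirral→F1 2·15=30, Kent→F3 4·15=60, Irby→F3 12·11=132, Ashby→F1 11·13=143. Service 520; fixed 296; total 816.
{F1}: service 636 + fixed 198 = 834
{F2}: service 572 + fixed 337 = 909
{F1, F2, F3}: Quay→F1 9·15=135, Farrow→F1 2·10=20, Wirral→F1 2·15=30, Kent→F2 4·15=60, Irby→F2 9·11=99, Ashby→F2 6·13=78. Service 422; fixed 633; total 1055.
(All 7 nonempty subsets were checked; F1 and F3 is lowest.)

Open F1 and F3; minimum total cost 816.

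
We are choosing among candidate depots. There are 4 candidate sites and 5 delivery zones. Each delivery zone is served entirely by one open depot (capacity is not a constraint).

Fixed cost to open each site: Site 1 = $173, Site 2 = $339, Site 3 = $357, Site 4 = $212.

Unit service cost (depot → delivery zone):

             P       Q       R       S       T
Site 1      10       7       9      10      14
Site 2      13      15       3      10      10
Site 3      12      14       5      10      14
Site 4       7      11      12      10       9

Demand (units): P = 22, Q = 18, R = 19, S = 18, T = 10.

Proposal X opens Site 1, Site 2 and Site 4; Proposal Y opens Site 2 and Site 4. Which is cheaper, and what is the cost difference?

Proposal Y is cheaper by 101.

Proposal X: {Site 1, Site 2, Site 4}: P→Site 4 7·22=154, Q→Site 1 7·18=126, R→Site 2 3·19=57, S→Site 1 10·18=180, T→Site 4 9·10=90. Service 607; fixed 724; total 1331.
Proposal Y: {Site 2, Site 4}: P→Site 4 7·22=154, Q→Site 4 11·18=198, R→Site 2 3·19=57, S→Site 2 10·18=180, T→Site 4 9·10=90. Service 679; fixed 551; total 1230.
Difference: |1331 − 1230| = 101.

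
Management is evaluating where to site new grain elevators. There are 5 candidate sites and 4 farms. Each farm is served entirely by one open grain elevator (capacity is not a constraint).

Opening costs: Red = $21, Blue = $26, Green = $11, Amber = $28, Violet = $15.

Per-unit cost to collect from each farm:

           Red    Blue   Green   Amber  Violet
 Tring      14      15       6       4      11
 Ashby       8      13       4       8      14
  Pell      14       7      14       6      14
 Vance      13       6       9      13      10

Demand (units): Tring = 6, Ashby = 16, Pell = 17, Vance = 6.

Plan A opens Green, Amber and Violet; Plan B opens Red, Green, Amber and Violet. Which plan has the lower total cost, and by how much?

Plan A: {Green, Amber, Violet}: Tring→Amber 4·6=24, Ashby→Green 4·16=64, Pell→Amber 6·17=102, Vance→Green 9·6=54. Service 244; fixed 54; total 298.
Plan B: {Red, Green, Amber, Violet}: Tring→Amber 4·6=24, Ashby→Green 4·16=64, Pell→Amber 6·17=102, Vance→Green 9·6=54. Service 244; fixed 75; total 319.
Difference: |298 − 319| = 21.

Plan A is cheaper by 21.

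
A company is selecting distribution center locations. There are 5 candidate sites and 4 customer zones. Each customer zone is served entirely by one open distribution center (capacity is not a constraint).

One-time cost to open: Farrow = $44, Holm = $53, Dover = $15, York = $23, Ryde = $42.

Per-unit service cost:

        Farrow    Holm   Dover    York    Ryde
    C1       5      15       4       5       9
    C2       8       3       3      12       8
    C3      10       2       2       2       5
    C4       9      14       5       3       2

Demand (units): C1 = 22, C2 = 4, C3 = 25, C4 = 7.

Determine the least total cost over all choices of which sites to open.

Minimum total cost: 200

For any fixed open set, each customer zone goes to its cheapest open site; total = fixed + service.
{Dover}: C1→Dover 4·22=88, C2→Dover 3·4=12, C3→Dover 2·25=50, C4→Dover 5·7=35. Service 185; fixed 15; total 200.
{Dover, York}: service 171 + fixed 38 = 209
{Dover, Ryde}: service 164 + fixed 57 = 221
{Farrow, Holm, Dover, York, Ryde}: service 164 + fixed 177 = 341
No other subset beats 200.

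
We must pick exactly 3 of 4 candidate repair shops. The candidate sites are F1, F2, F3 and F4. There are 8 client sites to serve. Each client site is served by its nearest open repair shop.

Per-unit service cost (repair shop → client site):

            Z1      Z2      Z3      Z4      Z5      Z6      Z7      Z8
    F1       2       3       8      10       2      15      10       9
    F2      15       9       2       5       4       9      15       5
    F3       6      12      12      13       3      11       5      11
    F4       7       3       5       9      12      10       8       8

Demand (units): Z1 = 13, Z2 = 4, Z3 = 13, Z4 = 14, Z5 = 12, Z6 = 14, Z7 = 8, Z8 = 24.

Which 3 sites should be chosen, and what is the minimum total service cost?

Choose F1, F2 and F3; total service cost 444.

With exactly 3 open, each client site uses its cheapest among the chosen.
{F1, F2, F3}: Z1→F1 2·13=26, Z2→F1 3·4=12, Z3→F2 2·13=26, Z4→F2 5·14=70, Z5→F1 2·12=24, Z6→F2 9·14=126, Z7→F3 5·8=40, Z8→F2 5·24=120. Service cost 444.
{F1, F2, F4}: service cost 468
{F2, F3, F4}: service cost 508
Among all 4 size-3 choices, {F1, F2, F3} is lowest.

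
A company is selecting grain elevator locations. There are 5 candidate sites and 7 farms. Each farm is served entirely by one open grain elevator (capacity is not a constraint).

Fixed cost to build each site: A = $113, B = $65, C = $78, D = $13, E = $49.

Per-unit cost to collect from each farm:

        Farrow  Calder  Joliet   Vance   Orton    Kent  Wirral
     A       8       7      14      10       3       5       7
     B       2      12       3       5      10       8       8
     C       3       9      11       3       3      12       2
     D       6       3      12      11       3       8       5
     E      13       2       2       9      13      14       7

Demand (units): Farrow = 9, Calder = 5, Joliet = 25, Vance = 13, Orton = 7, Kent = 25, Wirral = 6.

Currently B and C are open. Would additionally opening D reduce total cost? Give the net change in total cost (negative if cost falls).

Current service cost with {B, C}: 410.
Adding D: each farm re-picks its cheapest; new service cost 380, saving 30.
Extra fixed cost: 13. Net change = 13 − 30 = -17.
(Totals: 553 → 536.)

Yes — net change −17 (cost falls by 17).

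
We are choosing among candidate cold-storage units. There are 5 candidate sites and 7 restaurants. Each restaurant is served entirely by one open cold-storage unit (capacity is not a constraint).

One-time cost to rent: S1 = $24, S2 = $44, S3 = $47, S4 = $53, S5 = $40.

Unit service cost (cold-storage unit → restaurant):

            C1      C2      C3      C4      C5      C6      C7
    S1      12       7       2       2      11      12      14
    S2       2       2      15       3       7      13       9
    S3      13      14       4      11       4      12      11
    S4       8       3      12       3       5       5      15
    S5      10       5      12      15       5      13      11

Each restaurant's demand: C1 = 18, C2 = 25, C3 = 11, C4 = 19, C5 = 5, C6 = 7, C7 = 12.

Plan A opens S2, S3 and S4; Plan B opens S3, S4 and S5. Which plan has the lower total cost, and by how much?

Plan A: {S2, S3, S4}: C1→S2 2·18=36, C2→S2 2·25=50, C3→S3 4·11=44, C4→S2 3·19=57, C5→S3 4·5=20, C6→S4 5·7=35, C7→S2 9·12=108. Service 350; fixed 144; total 494.
Plan B: {S3, S4, S5}: C1→S4 8·18=144, C2→S4 3·25=75, C3→S3 4·11=44, C4→S4 3·19=57, C5→S3 4·5=20, C6→S4 5·7=35, C7→S3 11·12=132. Service 507; fixed 140; total 647.
Difference: |494 − 647| = 153.

Plan A is cheaper by 153.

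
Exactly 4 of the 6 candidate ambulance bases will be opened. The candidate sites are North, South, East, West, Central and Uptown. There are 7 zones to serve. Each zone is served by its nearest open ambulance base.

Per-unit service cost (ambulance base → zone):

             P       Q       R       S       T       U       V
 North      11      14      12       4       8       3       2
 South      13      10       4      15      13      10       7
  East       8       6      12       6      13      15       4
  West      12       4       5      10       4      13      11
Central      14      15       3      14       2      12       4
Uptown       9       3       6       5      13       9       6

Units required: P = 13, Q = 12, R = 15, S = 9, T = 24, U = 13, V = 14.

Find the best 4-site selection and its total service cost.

Choose North, East, Central and Uptown; total service cost 336.

With exactly 4 open, each zone uses its cheapest among the chosen.
{North, East, Central, Uptown}: P→East 8·13=104, Q→Uptown 3·12=36, R→Central 3·15=45, S→North 4·9=36, T→Central 2·24=48, U→North 3·13=39, V→North 2·14=28. Service cost 336.
{North, East, West, Central}: service cost 348
{North, South, Central, Uptown}: service cost 349
Among all 15 size-4 choices, {North, East, Central, Uptown} is lowest.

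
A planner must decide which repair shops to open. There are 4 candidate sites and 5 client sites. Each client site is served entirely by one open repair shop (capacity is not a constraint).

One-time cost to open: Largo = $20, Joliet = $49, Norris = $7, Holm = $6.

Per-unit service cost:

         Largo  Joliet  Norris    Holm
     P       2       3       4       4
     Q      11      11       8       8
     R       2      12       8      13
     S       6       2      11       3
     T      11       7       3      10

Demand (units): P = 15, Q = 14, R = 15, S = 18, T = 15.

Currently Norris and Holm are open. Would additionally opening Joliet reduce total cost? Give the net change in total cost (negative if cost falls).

No — net change +16 (cost rises by 16).

Current service cost with {Norris, Holm}: 391.
Adding Joliet: each client site re-picks its cheapest; new service cost 358, saving 33.
Extra fixed cost: 49. Net change = 49 − 33 = 16.
(Totals: 404 → 420.)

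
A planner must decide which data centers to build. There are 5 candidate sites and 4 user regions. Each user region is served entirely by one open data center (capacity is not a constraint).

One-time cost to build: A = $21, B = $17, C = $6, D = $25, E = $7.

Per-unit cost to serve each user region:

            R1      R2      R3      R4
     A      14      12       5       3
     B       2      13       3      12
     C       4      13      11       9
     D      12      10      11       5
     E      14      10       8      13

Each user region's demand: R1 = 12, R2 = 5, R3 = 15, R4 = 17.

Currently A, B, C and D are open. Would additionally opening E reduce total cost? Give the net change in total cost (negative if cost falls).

No — net change +7 (cost rises by 7).

Current service cost with {A, B, C, D}: 170.
Adding E: each user region re-picks its cheapest; new service cost 170, saving 0.
Extra fixed cost: 7. Net change = 7 − 0 = 7.
(Totals: 239 → 246.)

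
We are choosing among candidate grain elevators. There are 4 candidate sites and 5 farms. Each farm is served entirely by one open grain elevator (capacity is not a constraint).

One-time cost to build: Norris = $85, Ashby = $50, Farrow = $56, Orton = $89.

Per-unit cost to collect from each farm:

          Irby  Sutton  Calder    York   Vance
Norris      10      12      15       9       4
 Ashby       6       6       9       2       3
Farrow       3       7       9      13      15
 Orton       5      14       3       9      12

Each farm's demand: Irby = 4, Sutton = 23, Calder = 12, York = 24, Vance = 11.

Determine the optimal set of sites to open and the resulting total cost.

For any fixed open set, each farm goes to its cheapest open site; total = fixed + service.
{Ashby}: Irby→Ashby 6·4=24, Sutton→Ashby 6·23=138, Calder→Ashby 9·12=108, York→Ashby 2·24=48, Vance→Ashby 3·11=33. Service 351; fixed 50; total 401.
{Ashby, Orton}: Irby→Orton 5·4=20, Sutton→Ashby 6·23=138, Calder→Orton 3·12=36, York→Ashby 2·24=48, Vance→Ashby 3·11=33. Service 275; fixed 139; total 414.
{Ashby, Farrow}: service 339 + fixed 106 = 445
{Norris, Ashby, Farrow, Orton}: service 267 + fixed 280 = 547
(All 15 nonempty subsets were checked; Ashby only is lowest.)

Open Ashby only; minimum total cost 401.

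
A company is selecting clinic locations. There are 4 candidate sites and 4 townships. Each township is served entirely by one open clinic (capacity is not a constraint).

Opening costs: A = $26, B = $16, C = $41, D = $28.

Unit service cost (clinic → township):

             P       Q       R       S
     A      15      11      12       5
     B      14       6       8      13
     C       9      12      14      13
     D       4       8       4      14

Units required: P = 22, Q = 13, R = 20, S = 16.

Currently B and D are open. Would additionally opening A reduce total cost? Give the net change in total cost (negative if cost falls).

Current service cost with {B, D}: 454.
Adding A: each township re-picks its cheapest; new service cost 326, saving 128.
Extra fixed cost: 26. Net change = 26 − 128 = -102.
(Totals: 498 → 396.)

Yes — net change −102 (cost falls by 102).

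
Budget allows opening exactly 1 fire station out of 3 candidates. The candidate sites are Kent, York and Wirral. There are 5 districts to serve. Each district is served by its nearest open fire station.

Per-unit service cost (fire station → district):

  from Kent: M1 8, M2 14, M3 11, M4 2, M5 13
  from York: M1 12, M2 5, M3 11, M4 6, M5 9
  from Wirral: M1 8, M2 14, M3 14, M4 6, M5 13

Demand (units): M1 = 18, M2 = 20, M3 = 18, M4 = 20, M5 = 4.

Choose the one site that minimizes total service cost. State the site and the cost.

With exactly 1 open, each district uses its cheapest among the chosen.
{York}: M1→York 12·18=216, M2→York 5·20=100, M3→York 11·18=198, M4→York 6·20=120, M5→York 9·4=36. Service cost 670.
{Kent}: service cost 714
{Wirral}: service cost 848
Among all 3 size-1 choices, {York} is lowest.

Choose York only; total service cost 670.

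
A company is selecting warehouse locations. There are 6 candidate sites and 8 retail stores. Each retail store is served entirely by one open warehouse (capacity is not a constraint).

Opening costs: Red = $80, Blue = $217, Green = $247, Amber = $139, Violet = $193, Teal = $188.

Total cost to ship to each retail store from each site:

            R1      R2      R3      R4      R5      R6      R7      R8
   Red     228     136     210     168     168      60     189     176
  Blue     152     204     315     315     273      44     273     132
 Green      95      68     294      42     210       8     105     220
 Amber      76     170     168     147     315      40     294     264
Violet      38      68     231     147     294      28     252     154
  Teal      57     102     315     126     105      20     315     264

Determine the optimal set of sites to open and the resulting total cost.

Open Red and Green; minimum total cost 1199.

For any fixed open set, each retail store goes to its cheapest open site; total = fixed + service.
{Red, Green}: R1→Green 95, R2→Green 68, R3→Red 210, R4→Green 42, R5→Red 168, R6→Green 8, R7→Green 105, R8→Red 176. Service 872; fixed 327; total 1199.
{Red, Teal}: R1→Teal 57, R2→Teal 102, R3→Red 210, R4→Teal 126, R5→Teal 105, R6→Teal 20, R7→Red 189, R8→Red 176. Service 985; fixed 268; total 1253.
{Red, Violet}: service 1002 + fixed 273 = 1275
{Red, Blue, Green, Amber, Violet, Teal}: R1→Violet 38, R2→Green 68, R3→Amber 168, R4→Green 42, R5→Teal 105, R6→Green 8, R7→Green 105, R8→Blue 132. Service 666; fixed 1064; total 1730.
No other subset beats 1199.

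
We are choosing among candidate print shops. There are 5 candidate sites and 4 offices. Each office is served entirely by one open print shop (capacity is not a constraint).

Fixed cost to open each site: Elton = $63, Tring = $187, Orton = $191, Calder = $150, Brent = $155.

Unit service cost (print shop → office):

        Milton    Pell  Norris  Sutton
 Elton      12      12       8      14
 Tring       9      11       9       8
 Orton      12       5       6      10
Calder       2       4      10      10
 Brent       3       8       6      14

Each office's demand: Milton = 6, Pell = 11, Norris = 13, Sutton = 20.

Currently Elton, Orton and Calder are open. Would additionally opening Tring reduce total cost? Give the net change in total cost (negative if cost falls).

Current service cost with {Elton, Orton, Calder}: 334.
Adding Tring: each office re-picks its cheapest; new service cost 294, saving 40.
Extra fixed cost: 187. Net change = 187 − 40 = 147.
(Totals: 738 → 885.)

No — net change +147 (cost rises by 147).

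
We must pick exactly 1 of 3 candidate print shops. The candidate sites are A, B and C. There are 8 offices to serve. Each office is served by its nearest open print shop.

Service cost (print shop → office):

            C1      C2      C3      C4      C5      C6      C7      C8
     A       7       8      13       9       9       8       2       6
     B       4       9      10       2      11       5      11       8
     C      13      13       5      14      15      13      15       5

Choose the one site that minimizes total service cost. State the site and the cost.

With exactly 1 open, each office uses its cheapest among the chosen.
{B}: C1→B 4, C2→B 9, C3→B 10, C4→B 2, C5→B 11, C6→B 5, C7→B 11, C8→B 8. Service cost 60.
{A}: service cost 62
{C}: service cost 93
Among all 3 size-1 choices, {B} is lowest.

Choose B only; total service cost 60.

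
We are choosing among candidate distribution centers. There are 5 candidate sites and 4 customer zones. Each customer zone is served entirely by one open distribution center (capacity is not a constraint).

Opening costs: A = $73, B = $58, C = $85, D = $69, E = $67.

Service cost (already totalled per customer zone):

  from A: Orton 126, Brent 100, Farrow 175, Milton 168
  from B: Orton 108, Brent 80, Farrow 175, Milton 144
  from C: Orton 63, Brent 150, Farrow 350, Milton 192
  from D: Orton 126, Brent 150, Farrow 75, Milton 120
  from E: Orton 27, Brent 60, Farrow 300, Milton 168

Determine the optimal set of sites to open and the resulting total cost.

Open D and E; minimum total cost 418.

For any fixed open set, each customer zone goes to its cheapest open site; total = fixed + service.
{D, E}: Orton→E 27, Brent→E 60, Farrow→D 75, Milton→D 120. Service 282; fixed 136; total 418.
{B, D, E}: service 282 + fixed 194 = 476
{A, D, E}: service 282 + fixed 209 = 491
{A, B, C, D, E}: Orton→E 27, Brent→E 60, Farrow→D 75, Milton→D 120. Service 282; fixed 352; total 634.
No other subset beats 418.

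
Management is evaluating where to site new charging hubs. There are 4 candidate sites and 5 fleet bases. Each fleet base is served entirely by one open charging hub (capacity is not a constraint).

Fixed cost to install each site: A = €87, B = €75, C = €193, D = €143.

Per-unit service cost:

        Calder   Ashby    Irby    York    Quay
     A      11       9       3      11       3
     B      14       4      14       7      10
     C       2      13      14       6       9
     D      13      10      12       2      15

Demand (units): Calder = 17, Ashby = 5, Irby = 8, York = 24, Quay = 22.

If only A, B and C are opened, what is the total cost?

Each fleet base is assigned to its cheapest site among the open ones.
{A, B, C}: Calder→C 2·17=34, Ashby→B 4·5=20, Irby→A 3·8=24, York→C 6·24=144, Quay→A 3·22=66. Service 288; fixed 355; total 643.

Total cost: 643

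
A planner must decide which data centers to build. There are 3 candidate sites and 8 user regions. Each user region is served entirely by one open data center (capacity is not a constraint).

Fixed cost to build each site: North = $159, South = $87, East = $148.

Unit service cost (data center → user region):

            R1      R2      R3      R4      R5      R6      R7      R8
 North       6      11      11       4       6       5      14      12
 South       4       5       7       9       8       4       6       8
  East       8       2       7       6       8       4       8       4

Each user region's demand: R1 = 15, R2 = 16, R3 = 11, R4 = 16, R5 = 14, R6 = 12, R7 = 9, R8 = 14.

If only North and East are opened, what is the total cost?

Each user region is assigned to its cheapest site among the open ones.
{North, East}: R1→North 6·15=90, R2→East 2·16=32, R3→East 7·11=77, R4→North 4·16=64, R5→North 6·14=84, R6→East 4·12=48, R7→East 8·9=72, R8→East 4·14=56. Service 523; fixed 307; total 830.

Total cost: 830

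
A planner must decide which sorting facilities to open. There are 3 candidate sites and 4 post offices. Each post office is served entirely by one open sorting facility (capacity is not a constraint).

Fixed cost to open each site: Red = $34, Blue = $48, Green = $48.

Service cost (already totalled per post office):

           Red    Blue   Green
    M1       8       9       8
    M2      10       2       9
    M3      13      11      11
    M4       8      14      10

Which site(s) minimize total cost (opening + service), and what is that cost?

Open Red only; minimum total cost 73.

For any fixed open set, each post office goes to its cheapest open site; total = fixed + service.
{Red}: M1→Red 8, M2→Red 10, M3→Red 13, M4→Red 8. Service 39; fixed 34; total 73.
{Blue}: M1→Blue 9, M2→Blue 2, M3→Blue 11, M4→Blue 14. Service 36; fixed 48; total 84.
{Green}: M1→Green 8, M2→Green 9, M3→Green 11, M4→Green 10. Service 38; fixed 48; total 86.
{Red, Blue, Green}: service 29 + fixed 130 = 159
No other subset beats 73.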